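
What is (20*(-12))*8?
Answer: -1920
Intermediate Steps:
(20*(-12))*8 = -240*8 = -1920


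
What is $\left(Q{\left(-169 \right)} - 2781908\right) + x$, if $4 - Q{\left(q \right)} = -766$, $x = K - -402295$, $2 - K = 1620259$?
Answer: $-3999100$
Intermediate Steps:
$K = -1620257$ ($K = 2 - 1620259 = -1620257$)
$x = -1217962$ ($x = -1620257 - -402295 = -1620257 + 402295 = -1217962$)
$Q{\left(q \right)} = 770$ ($Q{\left(q \right)} = 4 - -766 = 4 + 766 = 770$)
$\left(Q{\left(-169 \right)} - 2781908\right) + x = \left(770 - 2781908\right) - 1217962 = -2781138 - 1217962 = -3999100$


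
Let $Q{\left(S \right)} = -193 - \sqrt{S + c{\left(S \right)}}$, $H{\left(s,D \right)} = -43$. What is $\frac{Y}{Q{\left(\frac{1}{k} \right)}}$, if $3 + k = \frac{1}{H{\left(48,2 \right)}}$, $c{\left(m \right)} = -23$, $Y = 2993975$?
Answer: $- \frac{75118832750}{4845403} + \frac{8981925 i \sqrt{43810}}{4845403} \approx -15503.0 + 388.0 i$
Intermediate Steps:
$k = - \frac{130}{43}$ ($k = -3 + \frac{1}{-43} = -3 - \frac{1}{43} = - \frac{130}{43} \approx -3.0233$)
$Q{\left(S \right)} = -193 - \sqrt{-23 + S}$ ($Q{\left(S \right)} = -193 - \sqrt{S - 23} = -193 - \sqrt{-23 + S}$)
$\frac{Y}{Q{\left(\frac{1}{k} \right)}} = \frac{2993975}{-193 - \sqrt{-23 + \frac{1}{- \frac{130}{43}}}} = \frac{2993975}{-193 - \sqrt{-23 - \frac{43}{130}}} = \frac{2993975}{-193 - \sqrt{- \frac{3033}{130}}} = \frac{2993975}{-193 - \frac{3 i \sqrt{43810}}{130}}$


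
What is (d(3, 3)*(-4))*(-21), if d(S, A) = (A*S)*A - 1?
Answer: 2184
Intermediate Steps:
d(S, A) = -1 + S*A² (d(S, A) = S*A² - 1 = -1 + S*A²)
(d(3, 3)*(-4))*(-21) = ((-1 + 3*3²)*(-4))*(-21) = ((-1 + 3*9)*(-4))*(-21) = ((-1 + 27)*(-4))*(-21) = (26*(-4))*(-21) = -104*(-21) = 2184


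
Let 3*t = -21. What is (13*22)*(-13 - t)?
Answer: -1716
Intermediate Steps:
t = -7 (t = (⅓)*(-21) = -7)
(13*22)*(-13 - t) = (13*22)*(-13 - 1*(-7)) = 286*(-13 + 7) = 286*(-6) = -1716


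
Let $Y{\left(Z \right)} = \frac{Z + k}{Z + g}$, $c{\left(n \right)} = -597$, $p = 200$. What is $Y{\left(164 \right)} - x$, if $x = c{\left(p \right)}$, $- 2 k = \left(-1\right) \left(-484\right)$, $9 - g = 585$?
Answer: $\frac{123021}{206} \approx 597.19$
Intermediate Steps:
$g = -576$ ($g = 9 - 585 = -576$)
$k = -242$ ($k = - \frac{\left(-1\right) \left(-484\right)}{2} = \left(- \frac{1}{2}\right) 484 = -242$)
$x = -597$
$Y{\left(Z \right)} = \frac{-242 + Z}{-576 + Z}$ ($Y{\left(Z \right)} = \frac{Z - 242}{Z - 576} = \frac{-242 + Z}{-576 + Z}$)
$Y{\left(164 \right)} - x = \frac{-242 + 164}{-576 + 164} - -597 = \frac{1}{-412} \left(-78\right) + 597 = \left(- \frac{1}{412}\right) \left(-78\right) + 597 = \frac{39}{206} + 597 = \frac{123021}{206}$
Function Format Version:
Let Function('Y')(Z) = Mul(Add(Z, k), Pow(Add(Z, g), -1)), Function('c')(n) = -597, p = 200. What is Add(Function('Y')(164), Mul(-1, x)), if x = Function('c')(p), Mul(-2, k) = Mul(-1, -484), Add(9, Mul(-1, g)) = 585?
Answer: Rational(123021, 206) ≈ 597.19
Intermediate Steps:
g = -576 (g = Add(9, Mul(-1, 585)) = Add(9, -585) = -576)
k = -242 (k = Mul(Rational(-1, 2), Mul(-1, -484)) = Mul(Rational(-1, 2), 484) = -242)
x = -597
Function('Y')(Z) = Mul(Pow(Add(-576, Z), -1), Add(-242, Z)) (Function('Y')(Z) = Mul(Add(Z, -242), Pow(Add(Z, -576), -1)) = Mul(Add(-242, Z), Pow(Add(-576, Z), -1)) = Mul(Pow(Add(-576, Z), -1), Add(-242, Z)))
Add(Function('Y')(164), Mul(-1, x)) = Add(Mul(Pow(Add(-576, 164), -1), Add(-242, 164)), Mul(-1, -597)) = Add(Mul(Pow(-412, -1), -78), 597) = Add(Mul(Rational(-1, 412), -78), 597) = Add(Rational(39, 206), 597) = Rational(123021, 206)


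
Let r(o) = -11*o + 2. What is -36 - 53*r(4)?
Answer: 2190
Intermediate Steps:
r(o) = 2 - 11*o
-36 - 53*r(4) = -36 - 53*(2 - 11*4) = -36 - 53*(2 - 44) = -36 - 53*(-42) = -36 + 2226 = 2190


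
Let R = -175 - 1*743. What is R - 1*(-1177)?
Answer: 259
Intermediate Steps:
R = -918 (R = -175 - 743 = -918)
R - 1*(-1177) = -918 - 1*(-1177) = -918 + 1177 = 259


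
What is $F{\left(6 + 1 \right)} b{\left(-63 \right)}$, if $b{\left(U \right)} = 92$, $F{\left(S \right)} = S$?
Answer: $644$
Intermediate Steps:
$F{\left(6 + 1 \right)} b{\left(-63 \right)} = \left(6 + 1\right) 92 = 7 \cdot 92 = 644$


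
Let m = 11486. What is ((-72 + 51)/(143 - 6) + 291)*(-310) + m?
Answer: -10778678/137 ≈ -78677.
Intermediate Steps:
((-72 + 51)/(143 - 6) + 291)*(-310) + m = ((-72 + 51)/(143 - 6) + 291)*(-310) + 11486 = (-21/137 + 291)*(-310) + 11486 = (39846/137)*(-310) + 11486 = -12352260/137 + 11486 = -10778678/137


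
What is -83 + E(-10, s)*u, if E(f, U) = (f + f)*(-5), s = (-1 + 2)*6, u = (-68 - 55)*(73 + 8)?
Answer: -996383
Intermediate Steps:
u = -9963 (u = -123*81 = -9963)
s = 6 (s = 1*6 = 6)
E(f, U) = -10*f (E(f, U) = (2*f)*(-5) = -10*f)
-83 + E(-10, s)*u = -83 - 10*(-10)*(-9963) = -83 + 100*(-9963) = -83 - 996300 = -996383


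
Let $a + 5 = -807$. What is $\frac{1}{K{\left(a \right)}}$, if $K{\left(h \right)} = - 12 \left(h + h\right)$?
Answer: $\frac{1}{19488} \approx 5.1314 \cdot 10^{-5}$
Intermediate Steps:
$a = -812$ ($a = -5 - 807 = -812$)
$K{\left(h \right)} = - 24 h$ ($K{\left(h \right)} = - 12 \cdot 2 h = - 24 h$)
$\frac{1}{K{\left(a \right)}} = \frac{1}{\left(-24\right) \left(-812\right)} = \frac{1}{19488}$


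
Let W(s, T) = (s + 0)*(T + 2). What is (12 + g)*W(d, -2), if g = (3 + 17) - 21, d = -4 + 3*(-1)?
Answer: 0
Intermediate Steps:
d = -7 (d = -4 - 3 = -7)
W(s, T) = s*(2 + T)
g = -1 (g = 20 - 21 = -1)
(12 + g)*W(d, -2) = (12 - 1)*(-7*(2 - 2)) = 11*(-7*0) = 11*0 = 0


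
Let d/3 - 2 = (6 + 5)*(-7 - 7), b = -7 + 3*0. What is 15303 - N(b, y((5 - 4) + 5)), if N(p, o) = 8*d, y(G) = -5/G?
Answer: 18951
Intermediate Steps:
b = -7 (b = -7 + 0 = -7)
d = -456 (d = 6 + 3*((6 + 5)*(-7 - 7)) = 6 + 3*(11*(-14)) = 6 + 3*(-154) = 6 - 462 = -456)
N(p, o) = -3648 (N(p, o) = 8*(-456) = -3648)
15303 - N(b, y((5 - 4) + 5)) = 15303 - 1*(-3648) = 15303 + 3648 = 18951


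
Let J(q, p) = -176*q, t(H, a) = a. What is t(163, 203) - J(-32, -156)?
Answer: -5429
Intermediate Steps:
t(163, 203) - J(-32, -156) = 203 - (-176)*(-32) = 203 - 1*5632 = 203 - 5632 = -5429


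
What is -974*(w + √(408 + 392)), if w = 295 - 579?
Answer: 276616 - 19480*√2 ≈ 2.4907e+5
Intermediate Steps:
w = -284
-974*(w + √(408 + 392)) = -974*(-284 + √(408 + 392)) = -974*(-284 + √800) = -974*(-284 + 20*√2) = 276616 - 19480*√2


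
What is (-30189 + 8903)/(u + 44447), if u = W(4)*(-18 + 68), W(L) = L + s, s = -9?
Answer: -21286/44197 ≈ -0.48162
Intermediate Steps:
W(L) = -9 + L (W(L) = L - 9 = -9 + L)
u = -250 (u = (-9 + 4)*(-18 + 68) = -5*50 = -250)
(-30189 + 8903)/(u + 44447) = (-30189 + 8903)/(-250 + 44447) = -21286/44197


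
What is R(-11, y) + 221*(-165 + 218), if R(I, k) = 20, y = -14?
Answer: 11733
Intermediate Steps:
R(-11, y) + 221*(-165 + 218) = 20 + 221*(-165 + 218) = 20 + 221*53 = 20 + 11713 = 11733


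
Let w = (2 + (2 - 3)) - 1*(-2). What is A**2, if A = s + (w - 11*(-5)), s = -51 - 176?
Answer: 28561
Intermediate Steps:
s = -227
w = 3 (w = (2 - 1) + 2 = 1 + 2 = 3)
A = -169 (A = -227 + (3 - 11*(-5)) = -227 + (3 + 55) = -227 + 58 = -169)
A**2 = (-169)**2 = 28561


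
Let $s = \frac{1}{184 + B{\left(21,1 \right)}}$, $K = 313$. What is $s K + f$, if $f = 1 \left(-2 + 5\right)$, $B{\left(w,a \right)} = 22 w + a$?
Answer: $\frac{2254}{647} \approx 3.4838$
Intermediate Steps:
$B{\left(w,a \right)} = a + 22 w$
$f = 3$ ($f = 1 \cdot 3 = 3$)
$s = \frac{1}{647}$ ($s = \frac{1}{184 + \left(1 + 22 \cdot 21\right)} = \frac{1}{184 + \left(1 + 462\right)} = \frac{1}{184 + 463} = \frac{1}{647} \approx 0.0015456$)
$s K + f = \frac{1}{647} \cdot 313 + 3 = \frac{313}{647} + 3 = \frac{2254}{647}$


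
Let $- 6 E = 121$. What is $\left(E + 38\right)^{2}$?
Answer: $\frac{11449}{36} \approx 318.03$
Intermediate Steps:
$E = - \frac{121}{6}$ ($E = \left(- \frac{1}{6}\right) 121 = - \frac{121}{6} \approx -20.167$)
$\left(E + 38\right)^{2} = \left(- \frac{121}{6} + 38\right)^{2} = \left(\frac{107}{6}\right)^{2} = \frac{11449}{36}$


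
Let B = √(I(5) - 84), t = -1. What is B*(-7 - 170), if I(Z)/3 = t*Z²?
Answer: -177*I*√159 ≈ -2231.9*I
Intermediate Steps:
I(Z) = -3*Z² (I(Z) = 3*(-Z²) = -3*Z²)
B = I*√159 (B = √(-3*5² - 84) = √(-3*25 - 84) = √(-75 - 84) = √(-159) = I*√159 ≈ 12.61*I)
B*(-7 - 170) = (I*√159)*(-7 - 170) = (I*√159)*(-177) = -177*I*√159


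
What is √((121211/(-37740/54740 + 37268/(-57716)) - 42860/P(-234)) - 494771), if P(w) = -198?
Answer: I*√1533071639086780564090/51177324 ≈ 765.07*I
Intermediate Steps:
√((121211/(-37740/54740 + 37268/(-57716)) - 42860/P(-234)) - 494771) = √((121211/(-37740/54740 + 37268/(-57716)) - 42860/(-198)) - 494771) = √((121211/(-37740*1/54740 + 37268*(-1/57716)) - 42860*(-1/198)) - 494771) = √((121211/(-111/161 - 9317/14429) + 21430/99) - 494771) = √((121211/(-3101656/2323069) + 21430/99) - 494771) = √((121211*(-2323069/3101656) + 21430/99) - 494771) = √((-281581516559/3101656 + 21430/99) - 494771) = √(-27810101651261/307063944 - 494771) = √(-179736436288085/307063944) = I*√1533071639086780564090/51177324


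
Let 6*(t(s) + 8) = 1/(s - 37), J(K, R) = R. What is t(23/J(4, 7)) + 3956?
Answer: 5590361/1416 ≈ 3948.0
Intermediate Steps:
t(s) = -8 + 1/(6*(-37 + s)) (t(s) = -8 + 1/(6*(s - 37)) = -8 + 1/(6*(-37 + s)))
t(23/J(4, 7)) + 3956 = (1777 - 1104/7)/(6*(-37 + 23/7)) + 3956 = (1777 - 1104/7)/(6*(-37 + 23*(⅐))) + 3956 = (1777 - 48*23/7)/(6*(-37 + 23/7)) + 3956 = (1777 - 1104/7)/(6*(-236/7)) + 3956 = (⅙)*(-7/236)*(11335/7) + 3956 = -11335/1416 + 3956 = 5590361/1416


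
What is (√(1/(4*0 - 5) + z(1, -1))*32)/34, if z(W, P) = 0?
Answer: 16*I*√5/85 ≈ 0.42091*I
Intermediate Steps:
(√(1/(4*0 - 5) + z(1, -1))*32)/34 = (√(1/(4*0 - 5) + 0)*32)/34 = (√(1/(0 - 5) + 0)*32)*(1/34) = (√(1/(-5) + 0)*32)*(1/34) = (√(-⅕ + 0)*32)*(1/34) = (√(-⅕)*32)*(1/34) = ((I*√5/5)*32)*(1/34) = (32*I*√5/5)*(1/34) = 16*I*√5/85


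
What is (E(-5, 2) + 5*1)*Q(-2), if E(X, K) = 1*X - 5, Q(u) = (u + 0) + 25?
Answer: -115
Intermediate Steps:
Q(u) = 25 + u (Q(u) = u + 25 = 25 + u)
E(X, K) = -5 + X (E(X, K) = X - 5 = -5 + X)
(E(-5, 2) + 5*1)*Q(-2) = ((-5 - 5) + 5*1)*(25 - 2) = (-10 + 5)*23 = -5*23 = -115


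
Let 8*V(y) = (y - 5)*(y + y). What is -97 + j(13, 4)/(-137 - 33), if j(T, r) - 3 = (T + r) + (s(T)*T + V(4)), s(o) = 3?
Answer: -8274/85 ≈ -97.341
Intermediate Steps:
V(y) = y*(-5 + y)/4 (V(y) = ((y - 5)*(y + y))/8 = ((-5 + y)*(2*y))/8 = (2*y*(-5 + y))/8 = y*(-5 + y)/4)
j(T, r) = 2 + r + 4*T (j(T, r) = 3 + ((T + r) + (3*T + (¼)*4*(-5 + 4))) = 3 + ((T + r) + (3*T + (¼)*4*(-1))) = 3 + ((T + r) + (3*T - 1)) = 3 + ((T + r) + (-1 + 3*T)) = 3 + (-1 + r + 4*T) = 2 + r + 4*T)
-97 + j(13, 4)/(-137 - 33) = -97 + (2 + 4 + 4*13)/(-137 - 33) = -97 + (2 + 4 + 52)/(-170) = -97 - 1/170*58 = -97 - 29/85 = -8274/85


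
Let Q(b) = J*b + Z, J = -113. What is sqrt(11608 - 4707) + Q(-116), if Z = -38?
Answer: 13070 + sqrt(6901) ≈ 13153.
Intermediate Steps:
Q(b) = -38 - 113*b (Q(b) = -113*b - 38 = -38 - 113*b)
sqrt(11608 - 4707) + Q(-116) = sqrt(11608 - 4707) + (-38 - 113*(-116)) = sqrt(6901) + (-38 + 13108) = sqrt(6901) + 13070 = 13070 + sqrt(6901)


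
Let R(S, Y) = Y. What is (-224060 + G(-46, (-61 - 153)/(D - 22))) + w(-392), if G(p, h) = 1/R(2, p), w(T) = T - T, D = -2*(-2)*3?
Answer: -10306761/46 ≈ -2.2406e+5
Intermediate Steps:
D = 12 (D = 4*3 = 12)
w(T) = 0
G(p, h) = 1/p
(-224060 + G(-46, (-61 - 153)/(D - 22))) + w(-392) = (-224060 + 1/(-46)) + 0 = (-224060 - 1/46) + 0 = -10306761/46 + 0 = -10306761/46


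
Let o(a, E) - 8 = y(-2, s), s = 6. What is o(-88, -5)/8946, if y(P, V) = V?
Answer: 1/639 ≈ 0.0015649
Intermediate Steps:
o(a, E) = 14 (o(a, E) = 8 + 6 = 14)
o(-88, -5)/8946 = 14/8946 = 14*(1/8946) = 1/639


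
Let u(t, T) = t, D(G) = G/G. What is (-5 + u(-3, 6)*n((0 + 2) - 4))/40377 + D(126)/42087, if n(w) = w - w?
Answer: -56686/566448933 ≈ -0.00010007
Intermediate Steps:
D(G) = 1
n(w) = 0
(-5 + u(-3, 6)*n((0 + 2) - 4))/40377 + D(126)/42087 = (-5 - 3*0)/40377 + 1/42087 = (-5 + 0)*(1/40377) + 1*(1/42087) = -5*1/40377 + 1/42087 = -5/40377 + 1/42087 = -56686/566448933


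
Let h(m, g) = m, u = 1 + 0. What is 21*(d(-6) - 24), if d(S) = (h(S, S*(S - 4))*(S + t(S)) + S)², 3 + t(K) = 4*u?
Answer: 11592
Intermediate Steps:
u = 1
t(K) = 1 (t(K) = -3 + 4*1 = -3 + 4 = 1)
d(S) = (S + S*(1 + S))² (d(S) = (S*(S + 1) + S)² = (S*(1 + S) + S)² = (S + S*(1 + S))²)
21*(d(-6) - 24) = 21*((-6)²*(2 - 6)² - 24) = 21*(36*(-4)² - 24) = 21*(36*16 - 24) = 21*(576 - 24) = 21*552 = 11592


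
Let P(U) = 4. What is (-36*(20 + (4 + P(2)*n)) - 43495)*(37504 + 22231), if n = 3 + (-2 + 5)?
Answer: -2701395905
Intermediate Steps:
n = 6 (n = 3 + 3 = 6)
(-36*(20 + (4 + P(2)*n)) - 43495)*(37504 + 22231) = (-36*(20 + (4 + 4*6)) - 43495)*(37504 + 22231) = (-36*(20 + (4 + 24)) - 43495)*59735 = (-36*(20 + 28) - 43495)*59735 = (-36*48 - 43495)*59735 = (-1728 - 43495)*59735 = -45223*59735 = -2701395905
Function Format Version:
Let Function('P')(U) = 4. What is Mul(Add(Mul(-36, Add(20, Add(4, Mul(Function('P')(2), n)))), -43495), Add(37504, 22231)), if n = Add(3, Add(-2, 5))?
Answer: -2701395905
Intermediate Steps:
n = 6 (n = Add(3, 3) = 6)
Mul(Add(Mul(-36, Add(20, Add(4, Mul(Function('P')(2), n)))), -43495), Add(37504, 22231)) = Mul(Add(Mul(-36, Add(20, Add(4, Mul(4, 6)))), -43495), Add(37504, 22231)) = Mul(Add(Mul(-36, Add(20, Add(4, 24))), -43495), 59735) = Mul(Add(Mul(-36, Add(20, 28)), -43495), 59735) = Mul(Add(Mul(-36, 48), -43495), 59735) = Mul(Add(-1728, -43495), 59735) = Mul(-45223, 59735) = -2701395905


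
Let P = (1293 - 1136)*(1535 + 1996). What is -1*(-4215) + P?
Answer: 558582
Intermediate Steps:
P = 554367 (P = 157*3531 = 554367)
-1*(-4215) + P = -1*(-4215) + 554367 = 4215 + 554367 = 558582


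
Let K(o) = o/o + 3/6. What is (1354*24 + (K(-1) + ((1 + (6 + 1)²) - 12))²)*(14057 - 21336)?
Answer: -991581775/4 ≈ -2.4790e+8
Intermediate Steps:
K(o) = 3/2 (K(o) = 1 + 3*(⅙) = 1 + ½ = 3/2)
(1354*24 + (K(-1) + ((1 + (6 + 1)²) - 12))²)*(14057 - 21336) = (1354*24 + (3/2 + ((1 + (6 + 1)²) - 12))²)*(14057 - 21336) = (32496 + (3/2 + ((1 + 7²) - 12))²)*(-7279) = (32496 + (3/2 + ((1 + 49) - 12))²)*(-7279) = (32496 + (3/2 + (50 - 12))²)*(-7279) = (32496 + (3/2 + 38)²)*(-7279) = (32496 + (79/2)²)*(-7279) = (32496 + 6241/4)*(-7279) = (136225/4)*(-7279) = -991581775/4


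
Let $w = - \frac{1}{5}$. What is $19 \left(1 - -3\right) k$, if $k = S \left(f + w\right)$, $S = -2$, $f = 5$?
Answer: $- \frac{3648}{5} \approx -729.6$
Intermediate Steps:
$w = - \frac{1}{5}$ ($w = \left(-1\right) \frac{1}{5} = - \frac{1}{5} \approx -0.2$)
$k = - \frac{48}{5}$ ($k = - 2 \left(5 - \frac{1}{5}\right) = \left(-2\right) \frac{24}{5} = - \frac{48}{5} \approx -9.6$)
$19 \left(1 - -3\right) k = 19 \left(1 - -3\right) \left(- \frac{48}{5}\right) = 19 \left(1 + 3\right) \left(- \frac{48}{5}\right) = 19 \cdot 4 \left(- \frac{48}{5}\right) = 76 \left(- \frac{48}{5}\right) = - \frac{3648}{5}$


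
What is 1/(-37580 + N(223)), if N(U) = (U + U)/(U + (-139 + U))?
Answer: -307/11536614 ≈ -2.6611e-5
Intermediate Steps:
N(U) = 2*U/(-139 + 2*U) (N(U) = (2*U)/(-139 + 2*U) = 2*U/(-139 + 2*U))
1/(-37580 + N(223)) = 1/(-37580 + 2*223/(-139 + 2*223)) = 1/(-37580 + 2*223/(-139 + 446)) = 1/(-37580 + 2*223/307) = 1/(-37580 + 2*223*(1/307)) = 1/(-37580 + 446/307) = 1/(-11536614/307) = -307/11536614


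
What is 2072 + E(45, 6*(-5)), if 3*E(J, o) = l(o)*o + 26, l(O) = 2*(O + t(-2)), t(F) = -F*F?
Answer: 8282/3 ≈ 2760.7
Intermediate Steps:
t(F) = -F²
l(O) = -8 + 2*O (l(O) = 2*(O - 1*(-2)²) = 2*(O - 1*4) = 2*(O - 4) = 2*(-4 + O) = -8 + 2*O)
E(J, o) = 26/3 + o*(-8 + 2*o)/3 (E(J, o) = ((-8 + 2*o)*o + 26)/3 = (o*(-8 + 2*o) + 26)/3 = (26 + o*(-8 + 2*o))/3 = 26/3 + o*(-8 + 2*o)/3)
2072 + E(45, 6*(-5)) = 2072 + (26/3 + 2*(6*(-5))*(-4 + 6*(-5))/3) = 2072 + (26/3 + (⅔)*(-30)*(-4 - 30)) = 2072 + (26/3 + (⅔)*(-30)*(-34)) = 2072 + (26/3 + 680) = 2072 + 2066/3 = 8282/3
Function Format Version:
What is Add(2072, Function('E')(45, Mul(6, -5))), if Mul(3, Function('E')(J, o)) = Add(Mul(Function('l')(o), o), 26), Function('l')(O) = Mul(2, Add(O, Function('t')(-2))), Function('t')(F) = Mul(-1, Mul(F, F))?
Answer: Rational(8282, 3) ≈ 2760.7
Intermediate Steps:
Function('t')(F) = Mul(-1, Pow(F, 2))
Function('l')(O) = Add(-8, Mul(2, O)) (Function('l')(O) = Mul(2, Add(O, Mul(-1, Pow(-2, 2)))) = Mul(2, Add(O, Mul(-1, 4))) = Mul(2, Add(O, -4)) = Mul(2, Add(-4, O)) = Add(-8, Mul(2, O)))
Function('E')(J, o) = Add(Rational(26, 3), Mul(Rational(1, 3), o, Add(-8, Mul(2, o)))) (Function('E')(J, o) = Mul(Rational(1, 3), Add(Mul(Add(-8, Mul(2, o)), o), 26)) = Mul(Rational(1, 3), Add(Mul(o, Add(-8, Mul(2, o))), 26)) = Mul(Rational(1, 3), Add(26, Mul(o, Add(-8, Mul(2, o))))) = Add(Rational(26, 3), Mul(Rational(1, 3), o, Add(-8, Mul(2, o)))))
Add(2072, Function('E')(45, Mul(6, -5))) = Add(2072, Add(Rational(26, 3), Mul(Rational(2, 3), Mul(6, -5), Add(-4, Mul(6, -5))))) = Add(2072, Add(Rational(26, 3), Mul(Rational(2, 3), -30, Add(-4, -30)))) = Add(2072, Add(Rational(26, 3), Mul(Rational(2, 3), -30, -34))) = Add(2072, Add(Rational(26, 3), 680)) = Add(2072, Rational(2066, 3)) = Rational(8282, 3)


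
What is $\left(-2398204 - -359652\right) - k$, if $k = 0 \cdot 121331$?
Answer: $-2038552$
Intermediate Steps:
$k = 0$
$\left(-2398204 - -359652\right) - k = \left(-2398204 - -359652\right) - 0 = \left(-2398204 + 359652\right) + 0 = -2038552 + 0 = -2038552$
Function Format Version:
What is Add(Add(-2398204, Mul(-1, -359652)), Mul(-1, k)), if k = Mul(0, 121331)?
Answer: -2038552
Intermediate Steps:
k = 0
Add(Add(-2398204, Mul(-1, -359652)), Mul(-1, k)) = Add(Add(-2398204, Mul(-1, -359652)), Mul(-1, 0)) = Add(Add(-2398204, 359652), 0) = Add(-2038552, 0) = -2038552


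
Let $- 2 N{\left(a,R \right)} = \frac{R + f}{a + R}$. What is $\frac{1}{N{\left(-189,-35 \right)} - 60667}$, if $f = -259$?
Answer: $- \frac{32}{1941365} \approx -1.6483 \cdot 10^{-5}$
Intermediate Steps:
$N{\left(a,R \right)} = - \frac{-259 + R}{2 \left(R + a\right)}$ ($N{\left(a,R \right)} = - \frac{\left(R - 259\right) \frac{1}{a + R}}{2} = - \frac{\left(-259 + R\right) \frac{1}{R + a}}{2} = - \frac{\frac{1}{R + a} \left(-259 + R\right)}{2} = - \frac{-259 + R}{2 \left(R + a\right)}$)
$\frac{1}{N{\left(-189,-35 \right)} - 60667} = \frac{1}{\frac{259 - -35}{2 \left(-35 - 189\right)} - 60667} = \frac{1}{\frac{259 + 35}{2 \left(-224\right)} - 60667} = \frac{1}{\frac{1}{2} \left(- \frac{1}{224}\right) 294 - 60667} = \frac{1}{- \frac{21}{32} - 60667} = \frac{1}{- \frac{1941365}{32}} = - \frac{32}{1941365}$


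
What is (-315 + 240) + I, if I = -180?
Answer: -255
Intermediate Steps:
(-315 + 240) + I = (-315 + 240) - 180 = -75 - 180 = -255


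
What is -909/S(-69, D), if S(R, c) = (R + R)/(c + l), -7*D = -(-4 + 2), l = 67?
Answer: 141501/322 ≈ 439.44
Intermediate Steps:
D = -2/7 (D = -(-1)*(-4 + 2)/7 = -(-1)*(-2)/7 = -⅐*2 = -2/7 ≈ -0.28571)
S(R, c) = 2*R/(67 + c) (S(R, c) = (R + R)/(c + 67) = (2*R)/(67 + c) = 2*R/(67 + c))
-909/S(-69, D) = -909/(2*(-69)/(67 - 2/7)) = -909/(2*(-69)/(467/7)) = -909/(2*(-69)*(7/467)) = -909/(-966/467) = -909*(-467/966) = 141501/322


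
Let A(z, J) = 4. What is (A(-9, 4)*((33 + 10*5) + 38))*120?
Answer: 58080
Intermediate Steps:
(A(-9, 4)*((33 + 10*5) + 38))*120 = (4*((33 + 10*5) + 38))*120 = (4*((33 + 50) + 38))*120 = (4*(83 + 38))*120 = (4*121)*120 = 484*120 = 58080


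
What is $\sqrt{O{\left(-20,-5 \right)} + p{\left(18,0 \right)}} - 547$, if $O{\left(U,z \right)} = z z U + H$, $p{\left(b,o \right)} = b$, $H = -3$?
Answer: $-547 + i \sqrt{485} \approx -547.0 + 22.023 i$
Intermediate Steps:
$O{\left(U,z \right)} = -3 + U z^{2}$ ($O{\left(U,z \right)} = z z U - 3 = z^{2} U - 3 = U z^{2} - 3 = -3 + U z^{2}$)
$\sqrt{O{\left(-20,-5 \right)} + p{\left(18,0 \right)}} - 547 = \sqrt{\left(-3 - 20 \left(-5\right)^{2}\right) + 18} - 547 = \sqrt{\left(-3 - 500\right) + 18} - 547 = \sqrt{-503 + 18} - 547 = \sqrt{-485} - 547 = i \sqrt{485} - 547 = -547 + i \sqrt{485}$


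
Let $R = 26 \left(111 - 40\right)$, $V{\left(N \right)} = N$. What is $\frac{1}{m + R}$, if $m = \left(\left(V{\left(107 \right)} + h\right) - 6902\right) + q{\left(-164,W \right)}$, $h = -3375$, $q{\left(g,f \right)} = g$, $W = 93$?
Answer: $- \frac{1}{8488} \approx -0.00011781$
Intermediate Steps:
$R = 1846$ ($R = 26 \cdot 71 = 1846$)
$m = -10334$ ($m = \left(\left(107 - 3375\right) - 6902\right) - 164 = \left(-3268 - 6902\right) - 164 = -10170 - 164 = -10334$)
$\frac{1}{m + R} = \frac{1}{-10334 + 1846} = \frac{1}{-8488} = - \frac{1}{8488}$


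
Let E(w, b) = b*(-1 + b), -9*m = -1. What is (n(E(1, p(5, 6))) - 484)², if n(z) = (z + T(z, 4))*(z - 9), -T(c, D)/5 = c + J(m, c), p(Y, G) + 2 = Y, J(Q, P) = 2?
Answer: 145924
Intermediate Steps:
m = ⅑ (m = -⅑*(-1) = ⅑ ≈ 0.11111)
p(Y, G) = -2 + Y
T(c, D) = -10 - 5*c (T(c, D) = -5*(c + 2) = -5*(2 + c) = -10 - 5*c)
n(z) = (-10 - 4*z)*(-9 + z) (n(z) = (z + (-10 - 5*z))*(z - 9) = (-10 - 4*z)*(-9 + z))
(n(E(1, p(5, 6))) - 484)² = ((90 - 4*(-1 + (-2 + 5))²*(-2 + 5)² + 26*((-2 + 5)*(-1 + (-2 + 5)))) - 484)² = ((90 - 4*9*(-1 + 3)² + 26*(3*(-1 + 3))) - 484)² = ((90 - 4*(3*2)² + 26*(3*2)) - 484)² = ((90 - 4*6² + 26*6) - 484)² = ((90 - 4*36 + 156) - 484)² = ((90 - 144 + 156) - 484)² = (102 - 484)² = (-382)² = 145924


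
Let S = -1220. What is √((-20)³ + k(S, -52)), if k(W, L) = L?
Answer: 2*I*√2013 ≈ 89.733*I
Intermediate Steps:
√((-20)³ + k(S, -52)) = √((-20)³ - 52) = √(-8000 - 52) = √(-8052) = 2*I*√2013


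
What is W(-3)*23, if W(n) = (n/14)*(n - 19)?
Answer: 759/7 ≈ 108.43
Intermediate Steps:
W(n) = n*(-19 + n)/14 (W(n) = (n*(1/14))*(-19 + n) = (n/14)*(-19 + n) = n*(-19 + n)/14)
W(-3)*23 = ((1/14)*(-3)*(-19 - 3))*23 = ((1/14)*(-3)*(-22))*23 = (33/7)*23 = 759/7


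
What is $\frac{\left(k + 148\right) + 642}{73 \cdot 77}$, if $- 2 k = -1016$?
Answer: $\frac{118}{511} \approx 0.23092$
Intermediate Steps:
$k = 508$ ($k = \left(- \frac{1}{2}\right) \left(-1016\right) = 508$)
$\frac{\left(k + 148\right) + 642}{73 \cdot 77} = \frac{\left(508 + 148\right) + 642}{73 \cdot 77} = \frac{656 + 642}{5621} = 1298 \cdot \frac{1}{5621} = \frac{118}{511}$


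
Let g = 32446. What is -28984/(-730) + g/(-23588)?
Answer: 164997253/4304810 ≈ 38.329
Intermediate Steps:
-28984/(-730) + g/(-23588) = -28984/(-730) + 32446/(-23588) = -28984*(-1/730) + 32446*(-1/23588) = 14492/365 - 16223/11794 = 164997253/4304810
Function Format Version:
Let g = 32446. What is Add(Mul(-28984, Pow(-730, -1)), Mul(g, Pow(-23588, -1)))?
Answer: Rational(164997253, 4304810) ≈ 38.329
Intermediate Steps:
Add(Mul(-28984, Pow(-730, -1)), Mul(g, Pow(-23588, -1))) = Add(Mul(-28984, Pow(-730, -1)), Mul(32446, Pow(-23588, -1))) = Add(Mul(-28984, Rational(-1, 730)), Mul(32446, Rational(-1, 23588))) = Add(Rational(14492, 365), Rational(-16223, 11794)) = Rational(164997253, 4304810)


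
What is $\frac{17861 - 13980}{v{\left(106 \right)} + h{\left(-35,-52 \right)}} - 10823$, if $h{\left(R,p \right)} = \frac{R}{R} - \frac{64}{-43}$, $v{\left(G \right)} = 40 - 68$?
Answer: $- \frac{12039714}{1097} \approx -10975.0$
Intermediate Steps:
$v{\left(G \right)} = -28$
$h{\left(R,p \right)} = \frac{107}{43}$ ($h{\left(R,p \right)} = 1 - - \frac{64}{43} = 1 + \frac{64}{43} = \frac{107}{43}$)
$\frac{17861 - 13980}{v{\left(106 \right)} + h{\left(-35,-52 \right)}} - 10823 = \frac{17861 - 13980}{-28 + \frac{107}{43}} - 10823 = \frac{3881}{- \frac{1097}{43}} - 10823 = 3881 \left(- \frac{43}{1097}\right) - 10823 = - \frac{166883}{1097} - 10823 = - \frac{12039714}{1097}$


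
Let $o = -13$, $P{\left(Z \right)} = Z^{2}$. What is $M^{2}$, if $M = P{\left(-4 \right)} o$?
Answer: $43264$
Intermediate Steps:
$M = -208$ ($M = \left(-4\right)^{2} \left(-13\right) = 16 \left(-13\right) = -208$)
$M^{2} = \left(-208\right)^{2} = 43264$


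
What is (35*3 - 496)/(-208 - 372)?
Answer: 391/580 ≈ 0.67414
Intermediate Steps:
(35*3 - 496)/(-208 - 372) = (105 - 496)/(-580) = -391*(-1/580) = 391/580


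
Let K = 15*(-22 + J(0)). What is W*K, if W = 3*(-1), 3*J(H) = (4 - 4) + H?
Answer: 990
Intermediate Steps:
J(H) = H/3 (J(H) = ((4 - 4) + H)/3 = (0 + H)/3 = H/3)
W = -3
K = -330 (K = 15*(-22 + (⅓)*0) = 15*(-22 + 0) = 15*(-22) = -330)
W*K = -3*(-330) = 990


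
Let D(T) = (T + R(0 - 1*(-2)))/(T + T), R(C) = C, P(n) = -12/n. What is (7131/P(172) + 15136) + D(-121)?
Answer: -21072031/242 ≈ -87075.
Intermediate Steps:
D(T) = (2 + T)/(2*T) (D(T) = (T + (0 - 1*(-2)))/(T + T) = (T + (0 + 2))/((2*T)) = (T + 2)*(1/(2*T)) = (2 + T)*(1/(2*T)) = (2 + T)/(2*T))
(7131/P(172) + 15136) + D(-121) = (7131/((-12/172)) + 15136) + (½)*(2 - 121)/(-121) = (7131/((-12*1/172)) + 15136) + (½)*(-1/121)*(-119) = (7131/(-3/43) + 15136) + 119/242 = (7131*(-43/3) + 15136) + 119/242 = (-102211 + 15136) + 119/242 = -87075 + 119/242 = -21072031/242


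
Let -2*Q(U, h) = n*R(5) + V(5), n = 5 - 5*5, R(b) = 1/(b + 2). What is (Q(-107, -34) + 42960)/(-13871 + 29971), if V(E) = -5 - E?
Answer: 60153/22540 ≈ 2.6687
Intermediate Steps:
R(b) = 1/(2 + b)
n = -20 (n = 5 - 25 = -20)
Q(U, h) = 45/7 (Q(U, h) = -(-20/(2 + 5) + (-5 - 1*5))/2 = -(-20/7 + (-5 - 5))/2 = -(-20*⅐ - 10)/2 = -(-20/7 - 10)/2 = -½*(-90/7) = 45/7)
(Q(-107, -34) + 42960)/(-13871 + 29971) = (45/7 + 42960)/(-13871 + 29971) = (300765/7)/16100 = (300765/7)*(1/16100) = 60153/22540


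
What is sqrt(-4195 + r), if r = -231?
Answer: I*sqrt(4426) ≈ 66.528*I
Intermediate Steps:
sqrt(-4195 + r) = sqrt(-4195 - 231) = sqrt(-4426) = I*sqrt(4426)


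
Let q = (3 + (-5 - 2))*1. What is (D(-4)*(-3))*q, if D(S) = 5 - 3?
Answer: 24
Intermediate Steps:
D(S) = 2
q = -4 (q = (3 - 7)*1 = -4*1 = -4)
(D(-4)*(-3))*q = (2*(-3))*(-4) = -6*(-4) = 24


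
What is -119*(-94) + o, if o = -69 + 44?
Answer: 11161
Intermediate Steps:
o = -25
-119*(-94) + o = -119*(-94) - 25 = 11186 - 25 = 11161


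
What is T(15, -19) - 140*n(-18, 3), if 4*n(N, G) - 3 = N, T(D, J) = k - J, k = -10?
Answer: 534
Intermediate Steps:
T(D, J) = -10 - J
n(N, G) = 3/4 + N/4
T(15, -19) - 140*n(-18, 3) = (-10 - 1*(-19)) - 140*(3/4 + (1/4)*(-18)) = (-10 + 19) - 140*(3/4 - 9/2) = 9 - 140*(-15/4) = 9 + 525 = 534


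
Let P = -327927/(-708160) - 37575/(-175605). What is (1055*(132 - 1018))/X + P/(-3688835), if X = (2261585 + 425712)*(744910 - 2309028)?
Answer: 108547198541611400311/2794432283858590050663675200 ≈ 3.8844e-8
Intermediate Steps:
X = -4203249609046 (X = 2687297*(-1564118) = -4203249609046)
P = 5612982189/8290429120 (P = -327927*(-1/708160) - 37575*(-1/175605) = 327927/708160 + 2505/11707 = 5612982189/8290429120 ≈ 0.67704)
(1055*(132 - 1018))/X + P/(-3688835) = (1055*(132 - 1018))/(-4203249609046) + (5612982189/8290429120)/(-3688835) = (1055*(-886))*(-1/4203249609046) + (5612982189/8290429120)*(-1/3688835) = -934730*(-1/4203249609046) - 5612982189/30582025102875200 = 467365/2101624804523 - 5612982189/30582025102875200 = 108547198541611400311/2794432283858590050663675200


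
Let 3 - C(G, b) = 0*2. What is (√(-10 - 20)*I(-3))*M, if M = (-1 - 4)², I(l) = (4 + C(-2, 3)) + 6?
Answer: 325*I*√30 ≈ 1780.1*I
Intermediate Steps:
C(G, b) = 3 (C(G, b) = 3 - 0*2 = 3 - 1*0 = 3 + 0 = 3)
I(l) = 13 (I(l) = (4 + 3) + 6 = 7 + 6 = 13)
M = 25 (M = (-5)² = 25)
(√(-10 - 20)*I(-3))*M = (√(-10 - 20)*13)*25 = (√(-30)*13)*25 = ((I*√30)*13)*25 = (13*I*√30)*25 = 325*I*√30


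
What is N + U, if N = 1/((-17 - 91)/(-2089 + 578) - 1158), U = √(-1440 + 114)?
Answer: -1511/1749630 + I*√1326 ≈ -0.00086361 + 36.414*I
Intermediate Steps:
U = I*√1326 (U = √(-1326) = I*√1326 ≈ 36.414*I)
N = -1511/1749630 (N = 1/(-108/(-1511) - 1158) = 1/(-108*(-1/1511) - 1158) = 1/(108/1511 - 1158) = 1/(-1749630/1511) = -1511/1749630 ≈ -0.00086361)
N + U = -1511/1749630 + I*√1326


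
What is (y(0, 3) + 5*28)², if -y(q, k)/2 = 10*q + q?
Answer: 19600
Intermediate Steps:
y(q, k) = -22*q (y(q, k) = -2*(10*q + q) = -22*q)
(y(0, 3) + 5*28)² = (-22*0 + 5*28)² = (0 + 140)² = 140² = 19600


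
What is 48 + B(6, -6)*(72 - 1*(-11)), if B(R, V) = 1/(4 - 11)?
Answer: 253/7 ≈ 36.143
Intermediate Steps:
B(R, V) = -1/7 (B(R, V) = 1/(-7) = -1/7)
48 + B(6, -6)*(72 - 1*(-11)) = 48 - (72 - 1*(-11))/7 = 48 - (72 + 11)/7 = 48 - 1/7*83 = 48 - 83/7 = 253/7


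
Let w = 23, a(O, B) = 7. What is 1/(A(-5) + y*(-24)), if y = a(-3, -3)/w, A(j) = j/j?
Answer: -23/145 ≈ -0.15862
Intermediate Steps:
A(j) = 1
y = 7/23 ≈ 0.30435
1/(A(-5) + y*(-24)) = 1/(1 + (7/23)*(-24)) = 1/(1 - 168/23) = 1/(-145/23) = -23/145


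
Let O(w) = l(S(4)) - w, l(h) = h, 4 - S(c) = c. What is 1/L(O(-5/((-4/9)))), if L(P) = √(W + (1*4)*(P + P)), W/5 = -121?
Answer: -I*√695/695 ≈ -0.037932*I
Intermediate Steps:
W = -605 (W = 5*(-121) = -605)
S(c) = 4 - c
O(w) = -w (O(w) = (4 - 1*4) - w = (4 - 4) - w = 0 - w = -w)
L(P) = √(-605 + 8*P) (L(P) = √(-605 + (1*4)*(P + P)) = √(-605 + 4*(2*P)) = √(-605 + 8*P))
1/L(O(-5/((-4/9)))) = 1/(√(-605 + 8*(-(-5)/((-4/9))))) = 1/(√(-605 + 8*(-(-5)/((-4*⅑))))) = 1/(√(-605 + 8*(-(-5)/(-4/9)))) = 1/(√(-605 + 8*(-(-5)*(-9)/4))) = 1/(√(-605 + 8*(-1*45/4))) = 1/(√(-605 + 8*(-45/4))) = 1/(√(-605 - 90)) = 1/(√(-695)) = 1/(I*√695) = -I*√695/695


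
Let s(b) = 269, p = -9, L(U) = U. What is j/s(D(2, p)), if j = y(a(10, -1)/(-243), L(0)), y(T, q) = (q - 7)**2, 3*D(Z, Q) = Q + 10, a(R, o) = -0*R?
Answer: 49/269 ≈ 0.18216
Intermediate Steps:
a(R, o) = 0 (a(R, o) = -1*0 = 0)
D(Z, Q) = 10/3 + Q/3 (D(Z, Q) = (Q + 10)/3 = (10 + Q)/3 = 10/3 + Q/3)
y(T, q) = (-7 + q)**2
j = 49 (j = (-7 + 0)**2 = (-7)**2 = 49)
j/s(D(2, p)) = 49/269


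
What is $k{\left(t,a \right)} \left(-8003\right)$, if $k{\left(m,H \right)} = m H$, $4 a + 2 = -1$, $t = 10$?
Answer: $\frac{120045}{2} \approx 60023.0$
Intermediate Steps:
$a = - \frac{3}{4}$ ($a = - \frac{1}{2} + \frac{1}{4} \left(-1\right) = - \frac{1}{2} - \frac{1}{4} = - \frac{3}{4} \approx -0.75$)
$k{\left(m,H \right)} = H m$
$k{\left(t,a \right)} \left(-8003\right) = \left(- \frac{3}{4}\right) 10 \left(-8003\right) = \left(- \frac{15}{2}\right) \left(-8003\right) = \frac{120045}{2}$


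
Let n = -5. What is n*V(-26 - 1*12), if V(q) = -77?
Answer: 385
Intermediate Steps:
n*V(-26 - 1*12) = -5*(-77) = 385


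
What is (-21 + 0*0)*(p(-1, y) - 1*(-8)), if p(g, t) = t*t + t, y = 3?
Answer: -420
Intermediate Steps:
p(g, t) = t + t² (p(g, t) = t² + t = t + t²)
(-21 + 0*0)*(p(-1, y) - 1*(-8)) = (-21 + 0*0)*(3*(1 + 3) - 1*(-8)) = (-21 + 0)*(3*4 + 8) = -21*(12 + 8) = -21*20 = -420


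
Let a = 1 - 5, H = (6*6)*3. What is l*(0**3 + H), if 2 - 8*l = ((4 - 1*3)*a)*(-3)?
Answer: -135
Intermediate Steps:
H = 108 (H = 36*3 = 108)
a = -4
l = -5/4 (l = 1/4 - (4 - 1*3)*(-4)*(-3)/8 = 1/4 - (4 - 3)*(-4)*(-3)/8 = 1/4 - 1*(-4)*(-3)/8 = 1/4 - (-1)*(-3)/2 = 1/4 - 1/8*12 = 1/4 - 3/2 = -5/4 ≈ -1.2500)
l*(0**3 + H) = -5*(0**3 + 108)/4 = -5*(0 + 108)/4 = -5/4*108 = -135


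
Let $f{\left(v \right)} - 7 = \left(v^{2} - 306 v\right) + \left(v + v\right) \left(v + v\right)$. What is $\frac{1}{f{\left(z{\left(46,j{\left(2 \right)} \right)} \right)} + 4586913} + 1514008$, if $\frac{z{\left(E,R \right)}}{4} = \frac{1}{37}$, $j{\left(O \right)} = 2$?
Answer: $\frac{9507134919395545}{6279448272} \approx 1.514 \cdot 10^{6}$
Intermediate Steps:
$z{\left(E,R \right)} = \frac{4}{37}$
$f{\left(v \right)} = 7 - 306 v + 5 v^{2}$ ($f{\left(v \right)} = 7 + \left(\left(v^{2} - 306 v\right) + \left(v + v\right) \left(v + v\right)\right) = 7 + \left(\left(v^{2} - 306 v\right) + 2 v 2 v\right) = 7 + \left(\left(v^{2} - 306 v\right) + 4 v^{2}\right) = 7 + \left(- 306 v + 5 v^{2}\right) = 7 - 306 v + 5 v^{2}$)
$\frac{1}{f{\left(z{\left(46,j{\left(2 \right)} \right)} \right)} + 4586913} + 1514008 = \frac{1}{\left(7 - \frac{1224}{37} + 5 \left(\frac{4}{37}\right)^{2}\right) + 4586913} + 1514008 = \frac{1}{\left(7 - \frac{1224}{37} + 5 \cdot \frac{16}{1369}\right) + 4586913} + 1514008 = \frac{1}{\left(7 - \frac{1224}{37} + \frac{80}{1369}\right) + 4586913} + 1514008 = \frac{1}{- \frac{35625}{1369} + 4586913} + 1514008 = \frac{1}{\frac{6279448272}{1369}} + 1514008 = \frac{1369}{6279448272} + 1514008 = \frac{9507134919395545}{6279448272}$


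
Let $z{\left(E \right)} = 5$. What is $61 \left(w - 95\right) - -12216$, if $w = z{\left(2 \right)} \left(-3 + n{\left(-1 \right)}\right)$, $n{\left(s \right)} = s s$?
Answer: $5811$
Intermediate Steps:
$n{\left(s \right)} = s^{2}$
$w = -10$ ($w = 5 \left(-3 + \left(-1\right)^{2}\right) = 5 \left(-3 + 1\right) = 5 \left(-2\right) = -10$)
$61 \left(w - 95\right) - -12216 = 61 \left(-10 - 95\right) - -12216 = 61 \left(-105\right) + 12216 = -6405 + 12216 = 5811$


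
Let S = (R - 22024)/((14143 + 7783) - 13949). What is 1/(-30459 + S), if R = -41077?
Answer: -7977/243034544 ≈ -3.2822e-5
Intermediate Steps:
S = -63101/7977 (S = (-41077 - 22024)/((14143 + 7783) - 13949) = -63101/(21926 - 13949) = -63101/7977 ≈ -7.9104)
1/(-30459 + S) = 1/(-30459 - 63101/7977) = 1/(-243034544/7977) = -7977/243034544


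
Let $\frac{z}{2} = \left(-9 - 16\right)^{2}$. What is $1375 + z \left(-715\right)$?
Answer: $-892375$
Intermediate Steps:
$z = 1250$ ($z = 2 \left(-9 - 16\right)^{2} = 2 \left(-25\right)^{2} = 2 \cdot 625 = 1250$)
$1375 + z \left(-715\right) = 1375 + 1250 \left(-715\right) = 1375 - 893750 = -892375$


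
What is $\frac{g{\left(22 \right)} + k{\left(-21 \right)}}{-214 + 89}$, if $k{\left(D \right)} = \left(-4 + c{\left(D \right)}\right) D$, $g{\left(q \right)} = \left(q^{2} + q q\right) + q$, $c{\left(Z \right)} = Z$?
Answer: $- \frac{303}{25} \approx -12.12$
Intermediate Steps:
$g{\left(q \right)} = q + 2 q^{2}$ ($g{\left(q \right)} = \left(q^{2} + q^{2}\right) + q = 2 q^{2} + q = q + 2 q^{2}$)
$k{\left(D \right)} = D \left(-4 + D\right)$ ($k{\left(D \right)} = \left(-4 + D\right) D = D \left(-4 + D\right)$)
$\frac{g{\left(22 \right)} + k{\left(-21 \right)}}{-214 + 89} = \frac{22 \left(1 + 2 \cdot 22\right) - 21 \left(-4 - 21\right)}{-214 + 89} = \frac{22 \left(1 + 44\right) - -525}{-125} = \left(22 \cdot 45 + 525\right) \left(- \frac{1}{125}\right) = \left(990 + 525\right) \left(- \frac{1}{125}\right) = 1515 \left(- \frac{1}{125}\right) = - \frac{303}{25}$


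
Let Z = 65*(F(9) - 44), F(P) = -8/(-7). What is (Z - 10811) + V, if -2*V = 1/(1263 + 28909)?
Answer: -5743360895/422408 ≈ -13597.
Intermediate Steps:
F(P) = 8/7 (F(P) = -8*(-⅐) = 8/7)
V = -1/60344 (V = -1/(2*(1263 + 28909)) = -½/30172 = -½*1/30172 = -1/60344 ≈ -1.6572e-5)
Z = -19500/7 (Z = 65*(8/7 - 44) = 65*(-300/7) = -19500/7 ≈ -2785.7)
(Z - 10811) + V = (-19500/7 - 10811) - 1/60344 = -95177/7 - 1/60344 = -5743360895/422408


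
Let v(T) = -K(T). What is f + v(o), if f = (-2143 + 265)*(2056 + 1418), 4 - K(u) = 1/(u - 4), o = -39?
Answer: -280539569/43 ≈ -6.5242e+6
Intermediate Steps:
K(u) = 4 - 1/(-4 + u) (K(u) = 4 - 1/(u - 4) = 4 - 1/(-4 + u))
v(T) = -(-17 + 4*T)/(-4 + T)
f = -6524172 (f = -1878*3474 = -6524172)
f + v(o) = -6524172 + (17 - 4*(-39))/(-4 - 39) = -6524172 + (17 + 156)/(-43) = -6524172 - 1/43*173 = -6524172 - 173/43 = -280539569/43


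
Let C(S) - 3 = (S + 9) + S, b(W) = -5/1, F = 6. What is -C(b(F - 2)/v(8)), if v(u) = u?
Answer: -43/4 ≈ -10.750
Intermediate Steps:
b(W) = -5 (b(W) = -5*1 = -5)
C(S) = 12 + 2*S (C(S) = 3 + ((S + 9) + S) = 3 + ((9 + S) + S) = 3 + (9 + 2*S) = 12 + 2*S)
-C(b(F - 2)/v(8)) = -(12 + 2*(-5/8)) = -(12 - 5/4) = -1*43/4 = -43/4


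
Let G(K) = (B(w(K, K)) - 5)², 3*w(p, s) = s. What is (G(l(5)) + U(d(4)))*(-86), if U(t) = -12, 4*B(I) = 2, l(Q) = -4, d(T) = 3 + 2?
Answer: -1419/2 ≈ -709.50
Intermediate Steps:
d(T) = 5
w(p, s) = s/3
B(I) = ½ (B(I) = (¼)*2 = ½)
G(K) = 81/4 (G(K) = (½ - 5)² = (-9/2)² = 81/4)
(G(l(5)) + U(d(4)))*(-86) = (81/4 - 12)*(-86) = (33/4)*(-86) = -1419/2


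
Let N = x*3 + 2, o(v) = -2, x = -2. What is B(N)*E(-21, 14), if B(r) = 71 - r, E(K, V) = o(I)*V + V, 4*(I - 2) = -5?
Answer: -1050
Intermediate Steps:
I = 3/4 (I = 2 + (1/4)*(-5) = 2 - 5/4 = 3/4 ≈ 0.75000)
N = -4 (N = -2*3 + 2 = -6 + 2 = -4)
E(K, V) = -V (E(K, V) = -2*V + V = -V)
B(N)*E(-21, 14) = (71 - 1*(-4))*(-1*14) = (71 + 4)*(-14) = 75*(-14) = -1050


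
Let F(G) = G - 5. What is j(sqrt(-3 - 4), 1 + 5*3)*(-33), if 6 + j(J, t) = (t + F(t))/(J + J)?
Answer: 198 + 891*I*sqrt(7)/14 ≈ 198.0 + 168.38*I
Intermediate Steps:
F(G) = -5 + G
j(J, t) = -6 + (-5 + 2*t)/(2*J) (j(J, t) = -6 + (t + (-5 + t))/(J + J) = -6 + (-5 + 2*t)/((2*J)) = -6 + (-5 + 2*t)*(1/(2*J)) = -6 + (-5 + 2*t)/(2*J))
j(sqrt(-3 - 4), 1 + 5*3)*(-33) = ((-5/2 + (1 + 5*3) - 6*sqrt(-3 - 4))/(sqrt(-3 - 4)))*(-33) = ((-5/2 + (1 + 15) - 6*I*sqrt(7))/(sqrt(-7)))*(-33) = ((-5/2 + 16 - 6*I*sqrt(7))/((I*sqrt(7))))*(-33) = ((-I*sqrt(7)/7)*(-5/2 + 16 - 6*I*sqrt(7)))*(-33) = ((-I*sqrt(7)/7)*(27/2 - 6*I*sqrt(7)))*(-33) = -I*sqrt(7)*(27/2 - 6*I*sqrt(7))/7*(-33) = 33*I*sqrt(7)*(27/2 - 6*I*sqrt(7))/7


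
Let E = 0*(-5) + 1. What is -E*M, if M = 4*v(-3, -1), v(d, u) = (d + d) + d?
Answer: 36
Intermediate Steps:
v(d, u) = 3*d (v(d, u) = 2*d + d = 3*d)
M = -36 (M = 4*(3*(-3)) = 4*(-9) = -36)
E = 1 (E = 0 + 1 = 1)
-E*M = -(-36) = -1*(-36) = 36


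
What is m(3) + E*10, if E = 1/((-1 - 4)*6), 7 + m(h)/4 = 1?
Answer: -73/3 ≈ -24.333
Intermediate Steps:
m(h) = -24 (m(h) = -28 + 4*1 = -28 + 4 = -24)
E = -1/30 (E = 1/(-5*6) = 1/(-30) = -1/30 ≈ -0.033333)
m(3) + E*10 = -24 - 1/30*10 = -24 - ⅓ = -73/3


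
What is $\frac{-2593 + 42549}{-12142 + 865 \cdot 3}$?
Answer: $- \frac{39956}{9547} \approx -4.1852$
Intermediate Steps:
$\frac{-2593 + 42549}{-12142 + 865 \cdot 3} = \frac{39956}{-12142 + 2595} = \frac{39956}{-9547} = 39956 \left(- \frac{1}{9547}\right) = - \frac{39956}{9547}$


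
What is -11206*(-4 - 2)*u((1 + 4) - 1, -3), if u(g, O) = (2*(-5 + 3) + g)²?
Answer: 0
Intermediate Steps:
u(g, O) = (-4 + g)² (u(g, O) = (2*(-2) + g)² = (-4 + g)²)
-11206*(-4 - 2)*u((1 + 4) - 1, -3) = -11206*(-4 - 2)*(-4 + ((1 + 4) - 1))² = -(-67236)*(-4 + (5 - 1))² = -(-67236)*(-4 + 4)² = -(-67236)*0² = -(-67236)*0 = -11206*0 = 0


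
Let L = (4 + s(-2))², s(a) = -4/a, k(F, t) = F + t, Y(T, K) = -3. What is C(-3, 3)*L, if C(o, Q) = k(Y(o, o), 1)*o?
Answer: 216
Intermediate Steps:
C(o, Q) = -2*o (C(o, Q) = (-3 + 1)*o = -2*o)
L = 36 (L = (4 - 4/(-2))² = (4 - 4*(-½))² = (4 + 2)² = 6² = 36)
C(-3, 3)*L = -2*(-3)*36 = 6*36 = 216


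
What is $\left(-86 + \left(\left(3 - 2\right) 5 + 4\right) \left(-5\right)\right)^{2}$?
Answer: $17161$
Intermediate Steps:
$\left(-86 + \left(\left(3 - 2\right) 5 + 4\right) \left(-5\right)\right)^{2} = \left(-86 + \left(1 \cdot 5 + 4\right) \left(-5\right)\right)^{2} = \left(-86 + \left(5 + 4\right) \left(-5\right)\right)^{2} = \left(-86 + 9 \left(-5\right)\right)^{2} = \left(-86 - 45\right)^{2} = \left(-131\right)^{2} = 17161$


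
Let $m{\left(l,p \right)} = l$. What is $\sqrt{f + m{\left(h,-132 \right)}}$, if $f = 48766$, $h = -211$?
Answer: $3 \sqrt{5395} \approx 220.35$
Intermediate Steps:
$\sqrt{f + m{\left(h,-132 \right)}} = \sqrt{48766 - 211} = \sqrt{48555} = 3 \sqrt{5395}$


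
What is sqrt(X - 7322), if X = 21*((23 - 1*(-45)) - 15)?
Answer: I*sqrt(6209) ≈ 78.797*I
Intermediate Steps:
X = 1113 (X = 21*((23 + 45) - 15) = 21*(68 - 15) = 21*53 = 1113)
sqrt(X - 7322) = sqrt(1113 - 7322) = sqrt(-6209) = I*sqrt(6209)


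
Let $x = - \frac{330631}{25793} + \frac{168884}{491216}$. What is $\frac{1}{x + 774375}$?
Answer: $\frac{3167483572}{2452780577264429} \approx 1.2914 \cdot 10^{-6}$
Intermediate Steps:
$x = - \frac{39513803071}{3167483572}$ ($x = \left(-330631\right) \frac{1}{25793} + 168884 \cdot \frac{1}{491216} = - \frac{330631}{25793} + \frac{42221}{122804} = - \frac{39513803071}{3167483572} \approx -12.475$)
$\frac{1}{x + 774375} = \frac{1}{- \frac{39513803071}{3167483572} + 774375} = \frac{1}{\frac{2452780577264429}{3167483572}} = \frac{3167483572}{2452780577264429}$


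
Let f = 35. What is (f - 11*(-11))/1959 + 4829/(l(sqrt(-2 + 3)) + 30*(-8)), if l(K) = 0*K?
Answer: -3140857/156720 ≈ -20.041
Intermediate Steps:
l(K) = 0
(f - 11*(-11))/1959 + 4829/(l(sqrt(-2 + 3)) + 30*(-8)) = (35 - 11*(-11))/1959 + 4829/(0 + 30*(-8)) = (35 + 121)*(1/1959) + 4829/(0 - 240) = 156*(1/1959) + 4829/(-240) = 52/653 + 4829*(-1/240) = 52/653 - 4829/240 = -3140857/156720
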